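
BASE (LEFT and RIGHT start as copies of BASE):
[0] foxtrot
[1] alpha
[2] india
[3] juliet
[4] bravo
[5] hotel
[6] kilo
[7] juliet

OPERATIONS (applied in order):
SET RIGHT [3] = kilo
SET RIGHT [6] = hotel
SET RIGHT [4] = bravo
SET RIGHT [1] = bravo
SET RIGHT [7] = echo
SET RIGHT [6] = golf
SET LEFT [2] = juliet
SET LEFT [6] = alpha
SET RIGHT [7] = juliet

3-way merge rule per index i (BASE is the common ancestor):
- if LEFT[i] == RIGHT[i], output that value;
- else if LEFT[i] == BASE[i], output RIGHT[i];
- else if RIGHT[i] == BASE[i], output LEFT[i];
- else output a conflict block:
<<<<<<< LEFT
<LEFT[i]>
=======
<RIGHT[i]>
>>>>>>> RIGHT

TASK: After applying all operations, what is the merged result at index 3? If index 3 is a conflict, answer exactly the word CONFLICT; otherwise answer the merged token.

Answer: kilo

Derivation:
Final LEFT:  [foxtrot, alpha, juliet, juliet, bravo, hotel, alpha, juliet]
Final RIGHT: [foxtrot, bravo, india, kilo, bravo, hotel, golf, juliet]
i=0: L=foxtrot R=foxtrot -> agree -> foxtrot
i=1: L=alpha=BASE, R=bravo -> take RIGHT -> bravo
i=2: L=juliet, R=india=BASE -> take LEFT -> juliet
i=3: L=juliet=BASE, R=kilo -> take RIGHT -> kilo
i=4: L=bravo R=bravo -> agree -> bravo
i=5: L=hotel R=hotel -> agree -> hotel
i=6: BASE=kilo L=alpha R=golf all differ -> CONFLICT
i=7: L=juliet R=juliet -> agree -> juliet
Index 3 -> kilo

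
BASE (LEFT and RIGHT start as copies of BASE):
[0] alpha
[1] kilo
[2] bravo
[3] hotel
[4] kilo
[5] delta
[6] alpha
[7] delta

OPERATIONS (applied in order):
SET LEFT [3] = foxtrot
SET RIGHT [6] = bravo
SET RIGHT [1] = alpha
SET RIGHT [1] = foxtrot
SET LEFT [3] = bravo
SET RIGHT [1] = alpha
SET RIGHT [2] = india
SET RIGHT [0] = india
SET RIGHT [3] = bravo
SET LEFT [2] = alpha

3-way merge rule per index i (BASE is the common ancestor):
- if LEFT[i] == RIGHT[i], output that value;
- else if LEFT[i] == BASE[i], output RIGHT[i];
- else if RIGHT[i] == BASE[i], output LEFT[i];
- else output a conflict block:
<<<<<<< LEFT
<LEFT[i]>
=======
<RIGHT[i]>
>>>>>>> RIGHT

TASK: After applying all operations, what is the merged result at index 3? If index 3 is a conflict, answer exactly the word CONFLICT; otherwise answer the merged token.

Answer: bravo

Derivation:
Final LEFT:  [alpha, kilo, alpha, bravo, kilo, delta, alpha, delta]
Final RIGHT: [india, alpha, india, bravo, kilo, delta, bravo, delta]
i=0: L=alpha=BASE, R=india -> take RIGHT -> india
i=1: L=kilo=BASE, R=alpha -> take RIGHT -> alpha
i=2: BASE=bravo L=alpha R=india all differ -> CONFLICT
i=3: L=bravo R=bravo -> agree -> bravo
i=4: L=kilo R=kilo -> agree -> kilo
i=5: L=delta R=delta -> agree -> delta
i=6: L=alpha=BASE, R=bravo -> take RIGHT -> bravo
i=7: L=delta R=delta -> agree -> delta
Index 3 -> bravo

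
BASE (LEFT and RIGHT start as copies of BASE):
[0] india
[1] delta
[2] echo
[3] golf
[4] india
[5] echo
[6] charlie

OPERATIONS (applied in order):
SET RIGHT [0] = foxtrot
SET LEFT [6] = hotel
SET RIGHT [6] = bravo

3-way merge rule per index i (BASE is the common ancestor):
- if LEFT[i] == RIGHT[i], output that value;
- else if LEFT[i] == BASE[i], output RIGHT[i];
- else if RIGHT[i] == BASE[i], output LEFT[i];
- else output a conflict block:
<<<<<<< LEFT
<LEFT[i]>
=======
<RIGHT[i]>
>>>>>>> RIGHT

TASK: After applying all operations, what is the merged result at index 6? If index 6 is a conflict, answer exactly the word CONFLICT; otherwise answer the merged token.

Final LEFT:  [india, delta, echo, golf, india, echo, hotel]
Final RIGHT: [foxtrot, delta, echo, golf, india, echo, bravo]
i=0: L=india=BASE, R=foxtrot -> take RIGHT -> foxtrot
i=1: L=delta R=delta -> agree -> delta
i=2: L=echo R=echo -> agree -> echo
i=3: L=golf R=golf -> agree -> golf
i=4: L=india R=india -> agree -> india
i=5: L=echo R=echo -> agree -> echo
i=6: BASE=charlie L=hotel R=bravo all differ -> CONFLICT
Index 6 -> CONFLICT

Answer: CONFLICT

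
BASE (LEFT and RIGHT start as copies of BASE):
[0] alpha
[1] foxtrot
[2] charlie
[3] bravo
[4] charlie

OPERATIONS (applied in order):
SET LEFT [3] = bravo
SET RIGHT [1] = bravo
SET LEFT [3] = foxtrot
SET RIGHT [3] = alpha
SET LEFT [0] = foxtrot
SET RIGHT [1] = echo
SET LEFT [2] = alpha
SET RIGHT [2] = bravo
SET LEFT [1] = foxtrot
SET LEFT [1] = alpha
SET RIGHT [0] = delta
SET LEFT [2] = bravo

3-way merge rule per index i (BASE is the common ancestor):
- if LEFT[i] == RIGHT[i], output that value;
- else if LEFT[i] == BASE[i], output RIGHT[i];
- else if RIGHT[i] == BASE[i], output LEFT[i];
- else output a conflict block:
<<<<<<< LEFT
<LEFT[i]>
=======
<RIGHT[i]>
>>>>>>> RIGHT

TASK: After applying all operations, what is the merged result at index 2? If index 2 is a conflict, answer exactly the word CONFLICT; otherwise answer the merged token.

Answer: bravo

Derivation:
Final LEFT:  [foxtrot, alpha, bravo, foxtrot, charlie]
Final RIGHT: [delta, echo, bravo, alpha, charlie]
i=0: BASE=alpha L=foxtrot R=delta all differ -> CONFLICT
i=1: BASE=foxtrot L=alpha R=echo all differ -> CONFLICT
i=2: L=bravo R=bravo -> agree -> bravo
i=3: BASE=bravo L=foxtrot R=alpha all differ -> CONFLICT
i=4: L=charlie R=charlie -> agree -> charlie
Index 2 -> bravo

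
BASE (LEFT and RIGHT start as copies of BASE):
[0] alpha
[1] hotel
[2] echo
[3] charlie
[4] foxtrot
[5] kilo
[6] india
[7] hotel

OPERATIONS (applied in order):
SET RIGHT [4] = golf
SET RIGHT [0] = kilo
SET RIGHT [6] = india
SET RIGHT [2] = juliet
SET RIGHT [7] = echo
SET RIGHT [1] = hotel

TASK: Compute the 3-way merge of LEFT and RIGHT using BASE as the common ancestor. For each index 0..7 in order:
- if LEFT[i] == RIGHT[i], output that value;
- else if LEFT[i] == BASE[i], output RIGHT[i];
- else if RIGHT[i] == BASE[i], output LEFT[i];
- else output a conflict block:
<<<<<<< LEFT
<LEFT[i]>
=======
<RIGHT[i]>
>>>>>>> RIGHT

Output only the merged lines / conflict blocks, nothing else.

Final LEFT:  [alpha, hotel, echo, charlie, foxtrot, kilo, india, hotel]
Final RIGHT: [kilo, hotel, juliet, charlie, golf, kilo, india, echo]
i=0: L=alpha=BASE, R=kilo -> take RIGHT -> kilo
i=1: L=hotel R=hotel -> agree -> hotel
i=2: L=echo=BASE, R=juliet -> take RIGHT -> juliet
i=3: L=charlie R=charlie -> agree -> charlie
i=4: L=foxtrot=BASE, R=golf -> take RIGHT -> golf
i=5: L=kilo R=kilo -> agree -> kilo
i=6: L=india R=india -> agree -> india
i=7: L=hotel=BASE, R=echo -> take RIGHT -> echo

Answer: kilo
hotel
juliet
charlie
golf
kilo
india
echo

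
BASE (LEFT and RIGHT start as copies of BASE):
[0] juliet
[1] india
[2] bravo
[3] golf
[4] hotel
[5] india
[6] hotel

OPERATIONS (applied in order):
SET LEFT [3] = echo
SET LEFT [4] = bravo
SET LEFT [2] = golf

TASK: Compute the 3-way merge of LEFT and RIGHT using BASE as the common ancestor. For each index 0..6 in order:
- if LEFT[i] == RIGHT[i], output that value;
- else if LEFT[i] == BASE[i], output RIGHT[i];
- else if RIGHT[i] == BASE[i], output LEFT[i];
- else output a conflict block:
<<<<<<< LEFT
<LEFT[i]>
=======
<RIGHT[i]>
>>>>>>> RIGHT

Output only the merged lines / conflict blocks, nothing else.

Final LEFT:  [juliet, india, golf, echo, bravo, india, hotel]
Final RIGHT: [juliet, india, bravo, golf, hotel, india, hotel]
i=0: L=juliet R=juliet -> agree -> juliet
i=1: L=india R=india -> agree -> india
i=2: L=golf, R=bravo=BASE -> take LEFT -> golf
i=3: L=echo, R=golf=BASE -> take LEFT -> echo
i=4: L=bravo, R=hotel=BASE -> take LEFT -> bravo
i=5: L=india R=india -> agree -> india
i=6: L=hotel R=hotel -> agree -> hotel

Answer: juliet
india
golf
echo
bravo
india
hotel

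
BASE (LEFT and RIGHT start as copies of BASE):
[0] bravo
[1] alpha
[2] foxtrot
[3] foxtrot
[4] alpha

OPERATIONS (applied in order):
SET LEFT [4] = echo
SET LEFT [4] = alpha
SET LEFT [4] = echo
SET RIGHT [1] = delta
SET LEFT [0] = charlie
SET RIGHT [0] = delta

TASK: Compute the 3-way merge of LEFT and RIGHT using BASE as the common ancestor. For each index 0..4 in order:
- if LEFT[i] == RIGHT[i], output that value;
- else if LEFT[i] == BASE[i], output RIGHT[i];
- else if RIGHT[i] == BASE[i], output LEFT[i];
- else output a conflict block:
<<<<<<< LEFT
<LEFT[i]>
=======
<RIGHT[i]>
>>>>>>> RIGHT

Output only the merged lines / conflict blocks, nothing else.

Answer: <<<<<<< LEFT
charlie
=======
delta
>>>>>>> RIGHT
delta
foxtrot
foxtrot
echo

Derivation:
Final LEFT:  [charlie, alpha, foxtrot, foxtrot, echo]
Final RIGHT: [delta, delta, foxtrot, foxtrot, alpha]
i=0: BASE=bravo L=charlie R=delta all differ -> CONFLICT
i=1: L=alpha=BASE, R=delta -> take RIGHT -> delta
i=2: L=foxtrot R=foxtrot -> agree -> foxtrot
i=3: L=foxtrot R=foxtrot -> agree -> foxtrot
i=4: L=echo, R=alpha=BASE -> take LEFT -> echo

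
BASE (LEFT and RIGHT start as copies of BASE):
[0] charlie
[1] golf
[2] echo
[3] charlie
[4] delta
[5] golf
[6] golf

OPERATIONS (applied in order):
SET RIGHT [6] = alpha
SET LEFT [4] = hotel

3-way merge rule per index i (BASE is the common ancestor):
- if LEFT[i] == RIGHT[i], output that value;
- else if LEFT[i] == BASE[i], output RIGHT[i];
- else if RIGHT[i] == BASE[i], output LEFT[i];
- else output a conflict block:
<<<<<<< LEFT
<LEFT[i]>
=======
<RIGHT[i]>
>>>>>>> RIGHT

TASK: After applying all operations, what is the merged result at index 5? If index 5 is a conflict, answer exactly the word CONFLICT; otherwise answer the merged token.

Answer: golf

Derivation:
Final LEFT:  [charlie, golf, echo, charlie, hotel, golf, golf]
Final RIGHT: [charlie, golf, echo, charlie, delta, golf, alpha]
i=0: L=charlie R=charlie -> agree -> charlie
i=1: L=golf R=golf -> agree -> golf
i=2: L=echo R=echo -> agree -> echo
i=3: L=charlie R=charlie -> agree -> charlie
i=4: L=hotel, R=delta=BASE -> take LEFT -> hotel
i=5: L=golf R=golf -> agree -> golf
i=6: L=golf=BASE, R=alpha -> take RIGHT -> alpha
Index 5 -> golf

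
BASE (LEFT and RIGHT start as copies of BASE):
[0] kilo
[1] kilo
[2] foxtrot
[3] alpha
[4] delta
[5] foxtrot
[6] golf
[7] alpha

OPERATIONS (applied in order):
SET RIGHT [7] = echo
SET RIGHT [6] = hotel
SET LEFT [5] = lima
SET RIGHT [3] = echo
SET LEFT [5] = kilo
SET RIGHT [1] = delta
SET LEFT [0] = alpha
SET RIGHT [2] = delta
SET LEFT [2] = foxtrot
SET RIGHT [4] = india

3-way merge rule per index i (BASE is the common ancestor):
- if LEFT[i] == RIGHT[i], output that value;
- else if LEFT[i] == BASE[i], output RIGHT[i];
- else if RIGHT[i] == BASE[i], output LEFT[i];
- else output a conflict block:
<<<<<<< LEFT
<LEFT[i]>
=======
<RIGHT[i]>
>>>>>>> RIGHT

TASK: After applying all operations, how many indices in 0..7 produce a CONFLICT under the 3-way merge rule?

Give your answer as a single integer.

Answer: 0

Derivation:
Final LEFT:  [alpha, kilo, foxtrot, alpha, delta, kilo, golf, alpha]
Final RIGHT: [kilo, delta, delta, echo, india, foxtrot, hotel, echo]
i=0: L=alpha, R=kilo=BASE -> take LEFT -> alpha
i=1: L=kilo=BASE, R=delta -> take RIGHT -> delta
i=2: L=foxtrot=BASE, R=delta -> take RIGHT -> delta
i=3: L=alpha=BASE, R=echo -> take RIGHT -> echo
i=4: L=delta=BASE, R=india -> take RIGHT -> india
i=5: L=kilo, R=foxtrot=BASE -> take LEFT -> kilo
i=6: L=golf=BASE, R=hotel -> take RIGHT -> hotel
i=7: L=alpha=BASE, R=echo -> take RIGHT -> echo
Conflict count: 0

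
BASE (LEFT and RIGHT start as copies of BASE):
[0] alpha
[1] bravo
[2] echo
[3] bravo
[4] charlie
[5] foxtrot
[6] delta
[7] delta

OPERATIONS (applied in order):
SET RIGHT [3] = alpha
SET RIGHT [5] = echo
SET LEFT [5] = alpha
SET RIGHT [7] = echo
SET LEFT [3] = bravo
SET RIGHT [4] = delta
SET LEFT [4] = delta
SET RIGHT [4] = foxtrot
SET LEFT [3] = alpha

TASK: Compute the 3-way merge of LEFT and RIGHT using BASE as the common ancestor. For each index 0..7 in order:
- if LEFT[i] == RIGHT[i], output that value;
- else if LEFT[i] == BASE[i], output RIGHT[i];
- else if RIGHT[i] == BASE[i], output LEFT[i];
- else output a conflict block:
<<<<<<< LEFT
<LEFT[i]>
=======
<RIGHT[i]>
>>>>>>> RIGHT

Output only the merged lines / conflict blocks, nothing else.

Final LEFT:  [alpha, bravo, echo, alpha, delta, alpha, delta, delta]
Final RIGHT: [alpha, bravo, echo, alpha, foxtrot, echo, delta, echo]
i=0: L=alpha R=alpha -> agree -> alpha
i=1: L=bravo R=bravo -> agree -> bravo
i=2: L=echo R=echo -> agree -> echo
i=3: L=alpha R=alpha -> agree -> alpha
i=4: BASE=charlie L=delta R=foxtrot all differ -> CONFLICT
i=5: BASE=foxtrot L=alpha R=echo all differ -> CONFLICT
i=6: L=delta R=delta -> agree -> delta
i=7: L=delta=BASE, R=echo -> take RIGHT -> echo

Answer: alpha
bravo
echo
alpha
<<<<<<< LEFT
delta
=======
foxtrot
>>>>>>> RIGHT
<<<<<<< LEFT
alpha
=======
echo
>>>>>>> RIGHT
delta
echo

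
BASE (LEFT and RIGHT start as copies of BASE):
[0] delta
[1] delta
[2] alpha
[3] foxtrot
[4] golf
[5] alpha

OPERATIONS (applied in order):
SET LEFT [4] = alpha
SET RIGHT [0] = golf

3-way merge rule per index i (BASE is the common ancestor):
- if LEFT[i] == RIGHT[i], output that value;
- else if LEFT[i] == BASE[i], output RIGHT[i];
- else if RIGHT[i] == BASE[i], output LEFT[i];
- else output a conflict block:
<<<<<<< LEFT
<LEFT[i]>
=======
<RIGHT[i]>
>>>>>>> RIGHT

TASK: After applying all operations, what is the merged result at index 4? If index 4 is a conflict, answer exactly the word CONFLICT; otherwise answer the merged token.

Final LEFT:  [delta, delta, alpha, foxtrot, alpha, alpha]
Final RIGHT: [golf, delta, alpha, foxtrot, golf, alpha]
i=0: L=delta=BASE, R=golf -> take RIGHT -> golf
i=1: L=delta R=delta -> agree -> delta
i=2: L=alpha R=alpha -> agree -> alpha
i=3: L=foxtrot R=foxtrot -> agree -> foxtrot
i=4: L=alpha, R=golf=BASE -> take LEFT -> alpha
i=5: L=alpha R=alpha -> agree -> alpha
Index 4 -> alpha

Answer: alpha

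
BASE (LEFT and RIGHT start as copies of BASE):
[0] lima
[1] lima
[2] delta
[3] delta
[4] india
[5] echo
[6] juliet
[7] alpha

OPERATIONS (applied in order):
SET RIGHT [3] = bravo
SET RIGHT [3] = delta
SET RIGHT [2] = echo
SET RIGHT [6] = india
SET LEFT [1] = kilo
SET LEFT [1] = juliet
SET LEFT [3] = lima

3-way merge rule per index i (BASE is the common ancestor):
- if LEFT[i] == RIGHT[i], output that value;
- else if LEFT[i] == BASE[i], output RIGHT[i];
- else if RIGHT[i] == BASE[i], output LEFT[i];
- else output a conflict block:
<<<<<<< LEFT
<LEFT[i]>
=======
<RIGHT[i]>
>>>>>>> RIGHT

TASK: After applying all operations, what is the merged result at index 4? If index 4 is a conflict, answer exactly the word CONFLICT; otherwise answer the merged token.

Final LEFT:  [lima, juliet, delta, lima, india, echo, juliet, alpha]
Final RIGHT: [lima, lima, echo, delta, india, echo, india, alpha]
i=0: L=lima R=lima -> agree -> lima
i=1: L=juliet, R=lima=BASE -> take LEFT -> juliet
i=2: L=delta=BASE, R=echo -> take RIGHT -> echo
i=3: L=lima, R=delta=BASE -> take LEFT -> lima
i=4: L=india R=india -> agree -> india
i=5: L=echo R=echo -> agree -> echo
i=6: L=juliet=BASE, R=india -> take RIGHT -> india
i=7: L=alpha R=alpha -> agree -> alpha
Index 4 -> india

Answer: india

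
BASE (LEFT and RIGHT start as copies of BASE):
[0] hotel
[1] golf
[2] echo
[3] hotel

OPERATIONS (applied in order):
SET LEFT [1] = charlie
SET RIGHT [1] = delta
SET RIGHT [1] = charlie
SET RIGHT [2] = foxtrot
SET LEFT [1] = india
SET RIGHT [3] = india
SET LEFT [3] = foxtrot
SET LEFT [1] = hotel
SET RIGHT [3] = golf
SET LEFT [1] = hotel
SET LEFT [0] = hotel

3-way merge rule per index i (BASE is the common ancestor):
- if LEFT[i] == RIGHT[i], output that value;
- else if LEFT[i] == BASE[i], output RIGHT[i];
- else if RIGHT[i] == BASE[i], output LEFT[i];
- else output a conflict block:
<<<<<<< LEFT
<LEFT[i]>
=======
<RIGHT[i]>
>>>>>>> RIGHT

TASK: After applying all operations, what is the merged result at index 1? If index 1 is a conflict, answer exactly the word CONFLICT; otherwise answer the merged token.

Answer: CONFLICT

Derivation:
Final LEFT:  [hotel, hotel, echo, foxtrot]
Final RIGHT: [hotel, charlie, foxtrot, golf]
i=0: L=hotel R=hotel -> agree -> hotel
i=1: BASE=golf L=hotel R=charlie all differ -> CONFLICT
i=2: L=echo=BASE, R=foxtrot -> take RIGHT -> foxtrot
i=3: BASE=hotel L=foxtrot R=golf all differ -> CONFLICT
Index 1 -> CONFLICT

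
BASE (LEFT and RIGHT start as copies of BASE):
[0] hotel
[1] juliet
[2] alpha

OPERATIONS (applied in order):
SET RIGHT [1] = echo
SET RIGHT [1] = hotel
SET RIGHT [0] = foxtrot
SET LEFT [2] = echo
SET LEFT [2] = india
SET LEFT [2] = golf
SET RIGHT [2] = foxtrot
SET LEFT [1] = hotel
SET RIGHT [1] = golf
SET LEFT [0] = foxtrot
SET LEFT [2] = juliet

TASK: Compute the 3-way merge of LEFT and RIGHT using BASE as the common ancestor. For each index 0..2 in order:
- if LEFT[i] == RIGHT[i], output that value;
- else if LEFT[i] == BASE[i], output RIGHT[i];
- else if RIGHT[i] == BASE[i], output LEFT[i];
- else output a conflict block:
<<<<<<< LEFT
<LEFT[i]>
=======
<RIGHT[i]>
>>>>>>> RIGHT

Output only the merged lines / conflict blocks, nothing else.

Answer: foxtrot
<<<<<<< LEFT
hotel
=======
golf
>>>>>>> RIGHT
<<<<<<< LEFT
juliet
=======
foxtrot
>>>>>>> RIGHT

Derivation:
Final LEFT:  [foxtrot, hotel, juliet]
Final RIGHT: [foxtrot, golf, foxtrot]
i=0: L=foxtrot R=foxtrot -> agree -> foxtrot
i=1: BASE=juliet L=hotel R=golf all differ -> CONFLICT
i=2: BASE=alpha L=juliet R=foxtrot all differ -> CONFLICT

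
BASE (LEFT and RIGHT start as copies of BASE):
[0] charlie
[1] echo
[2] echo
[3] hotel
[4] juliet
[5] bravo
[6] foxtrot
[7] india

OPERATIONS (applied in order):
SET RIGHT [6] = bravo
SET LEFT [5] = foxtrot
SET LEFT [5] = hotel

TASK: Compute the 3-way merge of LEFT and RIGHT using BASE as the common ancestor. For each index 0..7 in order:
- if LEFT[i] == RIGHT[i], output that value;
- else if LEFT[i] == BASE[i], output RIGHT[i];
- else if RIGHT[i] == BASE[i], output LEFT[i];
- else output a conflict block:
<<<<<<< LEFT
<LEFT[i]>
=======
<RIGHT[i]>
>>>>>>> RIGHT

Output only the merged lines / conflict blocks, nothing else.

Answer: charlie
echo
echo
hotel
juliet
hotel
bravo
india

Derivation:
Final LEFT:  [charlie, echo, echo, hotel, juliet, hotel, foxtrot, india]
Final RIGHT: [charlie, echo, echo, hotel, juliet, bravo, bravo, india]
i=0: L=charlie R=charlie -> agree -> charlie
i=1: L=echo R=echo -> agree -> echo
i=2: L=echo R=echo -> agree -> echo
i=3: L=hotel R=hotel -> agree -> hotel
i=4: L=juliet R=juliet -> agree -> juliet
i=5: L=hotel, R=bravo=BASE -> take LEFT -> hotel
i=6: L=foxtrot=BASE, R=bravo -> take RIGHT -> bravo
i=7: L=india R=india -> agree -> india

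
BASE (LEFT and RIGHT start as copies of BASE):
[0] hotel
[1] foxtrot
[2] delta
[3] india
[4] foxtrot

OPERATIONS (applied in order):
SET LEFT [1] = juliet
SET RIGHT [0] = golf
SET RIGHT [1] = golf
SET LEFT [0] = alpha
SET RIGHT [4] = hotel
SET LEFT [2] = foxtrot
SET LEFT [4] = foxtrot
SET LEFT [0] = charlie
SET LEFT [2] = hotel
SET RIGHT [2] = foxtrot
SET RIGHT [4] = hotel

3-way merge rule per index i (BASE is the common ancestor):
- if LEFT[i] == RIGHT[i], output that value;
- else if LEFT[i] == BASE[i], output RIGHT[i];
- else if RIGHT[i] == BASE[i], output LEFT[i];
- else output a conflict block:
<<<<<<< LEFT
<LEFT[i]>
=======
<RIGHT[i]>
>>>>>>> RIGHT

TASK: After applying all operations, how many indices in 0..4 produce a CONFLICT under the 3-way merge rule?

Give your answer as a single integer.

Answer: 3

Derivation:
Final LEFT:  [charlie, juliet, hotel, india, foxtrot]
Final RIGHT: [golf, golf, foxtrot, india, hotel]
i=0: BASE=hotel L=charlie R=golf all differ -> CONFLICT
i=1: BASE=foxtrot L=juliet R=golf all differ -> CONFLICT
i=2: BASE=delta L=hotel R=foxtrot all differ -> CONFLICT
i=3: L=india R=india -> agree -> india
i=4: L=foxtrot=BASE, R=hotel -> take RIGHT -> hotel
Conflict count: 3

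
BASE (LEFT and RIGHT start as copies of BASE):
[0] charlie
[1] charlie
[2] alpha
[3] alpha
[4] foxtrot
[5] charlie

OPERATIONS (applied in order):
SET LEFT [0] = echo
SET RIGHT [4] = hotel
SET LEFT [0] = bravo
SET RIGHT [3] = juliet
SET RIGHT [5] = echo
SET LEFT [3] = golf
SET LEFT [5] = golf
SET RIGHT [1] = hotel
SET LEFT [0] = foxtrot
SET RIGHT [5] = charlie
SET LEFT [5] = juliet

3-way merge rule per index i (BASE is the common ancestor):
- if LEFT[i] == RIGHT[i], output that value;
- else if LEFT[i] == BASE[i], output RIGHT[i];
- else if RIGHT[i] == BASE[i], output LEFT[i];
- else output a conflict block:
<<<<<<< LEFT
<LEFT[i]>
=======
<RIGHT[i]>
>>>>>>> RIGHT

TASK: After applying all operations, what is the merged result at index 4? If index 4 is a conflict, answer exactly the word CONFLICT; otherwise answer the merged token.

Final LEFT:  [foxtrot, charlie, alpha, golf, foxtrot, juliet]
Final RIGHT: [charlie, hotel, alpha, juliet, hotel, charlie]
i=0: L=foxtrot, R=charlie=BASE -> take LEFT -> foxtrot
i=1: L=charlie=BASE, R=hotel -> take RIGHT -> hotel
i=2: L=alpha R=alpha -> agree -> alpha
i=3: BASE=alpha L=golf R=juliet all differ -> CONFLICT
i=4: L=foxtrot=BASE, R=hotel -> take RIGHT -> hotel
i=5: L=juliet, R=charlie=BASE -> take LEFT -> juliet
Index 4 -> hotel

Answer: hotel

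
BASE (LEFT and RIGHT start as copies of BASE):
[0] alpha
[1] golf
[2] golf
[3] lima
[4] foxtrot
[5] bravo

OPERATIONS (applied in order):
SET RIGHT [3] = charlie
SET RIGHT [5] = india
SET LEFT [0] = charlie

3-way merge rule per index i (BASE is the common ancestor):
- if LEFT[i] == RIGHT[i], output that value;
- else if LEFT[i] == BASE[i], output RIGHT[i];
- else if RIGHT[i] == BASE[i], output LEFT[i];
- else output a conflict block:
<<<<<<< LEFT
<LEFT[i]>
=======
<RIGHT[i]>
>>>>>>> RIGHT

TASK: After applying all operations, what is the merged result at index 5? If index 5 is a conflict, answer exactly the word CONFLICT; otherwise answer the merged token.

Answer: india

Derivation:
Final LEFT:  [charlie, golf, golf, lima, foxtrot, bravo]
Final RIGHT: [alpha, golf, golf, charlie, foxtrot, india]
i=0: L=charlie, R=alpha=BASE -> take LEFT -> charlie
i=1: L=golf R=golf -> agree -> golf
i=2: L=golf R=golf -> agree -> golf
i=3: L=lima=BASE, R=charlie -> take RIGHT -> charlie
i=4: L=foxtrot R=foxtrot -> agree -> foxtrot
i=5: L=bravo=BASE, R=india -> take RIGHT -> india
Index 5 -> india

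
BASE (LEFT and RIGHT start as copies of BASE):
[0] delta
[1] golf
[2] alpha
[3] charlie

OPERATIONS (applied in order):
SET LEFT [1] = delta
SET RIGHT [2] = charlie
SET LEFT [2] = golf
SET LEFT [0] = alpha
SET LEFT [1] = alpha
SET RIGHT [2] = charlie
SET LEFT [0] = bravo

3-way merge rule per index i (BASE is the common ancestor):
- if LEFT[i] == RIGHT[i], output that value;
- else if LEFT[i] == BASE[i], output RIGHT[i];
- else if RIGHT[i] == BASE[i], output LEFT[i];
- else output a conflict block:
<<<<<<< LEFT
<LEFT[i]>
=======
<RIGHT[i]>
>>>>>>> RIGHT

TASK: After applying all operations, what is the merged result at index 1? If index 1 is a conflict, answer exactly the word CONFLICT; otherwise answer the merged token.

Answer: alpha

Derivation:
Final LEFT:  [bravo, alpha, golf, charlie]
Final RIGHT: [delta, golf, charlie, charlie]
i=0: L=bravo, R=delta=BASE -> take LEFT -> bravo
i=1: L=alpha, R=golf=BASE -> take LEFT -> alpha
i=2: BASE=alpha L=golf R=charlie all differ -> CONFLICT
i=3: L=charlie R=charlie -> agree -> charlie
Index 1 -> alpha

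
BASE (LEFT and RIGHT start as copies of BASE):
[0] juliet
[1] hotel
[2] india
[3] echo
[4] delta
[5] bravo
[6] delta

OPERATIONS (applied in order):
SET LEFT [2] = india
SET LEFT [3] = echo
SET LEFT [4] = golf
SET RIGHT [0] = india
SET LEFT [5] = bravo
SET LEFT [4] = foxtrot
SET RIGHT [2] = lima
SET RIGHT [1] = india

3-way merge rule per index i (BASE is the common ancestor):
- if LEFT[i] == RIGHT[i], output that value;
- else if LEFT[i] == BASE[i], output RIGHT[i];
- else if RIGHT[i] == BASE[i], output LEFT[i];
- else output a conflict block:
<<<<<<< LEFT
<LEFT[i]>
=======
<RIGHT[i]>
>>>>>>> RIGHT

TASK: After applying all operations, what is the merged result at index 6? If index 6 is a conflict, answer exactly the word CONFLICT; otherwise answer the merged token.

Answer: delta

Derivation:
Final LEFT:  [juliet, hotel, india, echo, foxtrot, bravo, delta]
Final RIGHT: [india, india, lima, echo, delta, bravo, delta]
i=0: L=juliet=BASE, R=india -> take RIGHT -> india
i=1: L=hotel=BASE, R=india -> take RIGHT -> india
i=2: L=india=BASE, R=lima -> take RIGHT -> lima
i=3: L=echo R=echo -> agree -> echo
i=4: L=foxtrot, R=delta=BASE -> take LEFT -> foxtrot
i=5: L=bravo R=bravo -> agree -> bravo
i=6: L=delta R=delta -> agree -> delta
Index 6 -> delta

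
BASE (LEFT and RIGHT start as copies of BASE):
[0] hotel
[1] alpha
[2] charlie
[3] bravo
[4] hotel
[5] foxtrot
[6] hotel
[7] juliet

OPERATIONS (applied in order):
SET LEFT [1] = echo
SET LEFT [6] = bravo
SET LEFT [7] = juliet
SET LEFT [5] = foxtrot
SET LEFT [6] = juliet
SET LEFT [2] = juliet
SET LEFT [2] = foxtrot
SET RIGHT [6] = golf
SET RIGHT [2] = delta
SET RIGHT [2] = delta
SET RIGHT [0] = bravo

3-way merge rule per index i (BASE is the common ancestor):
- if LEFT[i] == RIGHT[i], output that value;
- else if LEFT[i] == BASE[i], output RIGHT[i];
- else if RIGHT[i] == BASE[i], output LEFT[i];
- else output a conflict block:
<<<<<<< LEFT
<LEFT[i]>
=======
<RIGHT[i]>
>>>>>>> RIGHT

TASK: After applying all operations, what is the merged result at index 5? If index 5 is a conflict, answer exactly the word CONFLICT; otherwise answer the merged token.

Final LEFT:  [hotel, echo, foxtrot, bravo, hotel, foxtrot, juliet, juliet]
Final RIGHT: [bravo, alpha, delta, bravo, hotel, foxtrot, golf, juliet]
i=0: L=hotel=BASE, R=bravo -> take RIGHT -> bravo
i=1: L=echo, R=alpha=BASE -> take LEFT -> echo
i=2: BASE=charlie L=foxtrot R=delta all differ -> CONFLICT
i=3: L=bravo R=bravo -> agree -> bravo
i=4: L=hotel R=hotel -> agree -> hotel
i=5: L=foxtrot R=foxtrot -> agree -> foxtrot
i=6: BASE=hotel L=juliet R=golf all differ -> CONFLICT
i=7: L=juliet R=juliet -> agree -> juliet
Index 5 -> foxtrot

Answer: foxtrot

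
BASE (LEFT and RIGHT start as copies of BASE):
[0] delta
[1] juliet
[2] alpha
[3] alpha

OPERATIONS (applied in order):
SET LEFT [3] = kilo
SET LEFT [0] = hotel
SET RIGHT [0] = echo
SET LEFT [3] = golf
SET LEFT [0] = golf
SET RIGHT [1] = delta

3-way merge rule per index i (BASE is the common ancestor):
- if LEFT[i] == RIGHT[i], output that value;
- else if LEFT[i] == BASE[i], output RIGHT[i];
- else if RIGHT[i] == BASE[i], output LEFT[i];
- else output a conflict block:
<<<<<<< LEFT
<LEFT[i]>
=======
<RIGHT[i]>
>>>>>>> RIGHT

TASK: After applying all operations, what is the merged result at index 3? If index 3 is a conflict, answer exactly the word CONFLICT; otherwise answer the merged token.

Final LEFT:  [golf, juliet, alpha, golf]
Final RIGHT: [echo, delta, alpha, alpha]
i=0: BASE=delta L=golf R=echo all differ -> CONFLICT
i=1: L=juliet=BASE, R=delta -> take RIGHT -> delta
i=2: L=alpha R=alpha -> agree -> alpha
i=3: L=golf, R=alpha=BASE -> take LEFT -> golf
Index 3 -> golf

Answer: golf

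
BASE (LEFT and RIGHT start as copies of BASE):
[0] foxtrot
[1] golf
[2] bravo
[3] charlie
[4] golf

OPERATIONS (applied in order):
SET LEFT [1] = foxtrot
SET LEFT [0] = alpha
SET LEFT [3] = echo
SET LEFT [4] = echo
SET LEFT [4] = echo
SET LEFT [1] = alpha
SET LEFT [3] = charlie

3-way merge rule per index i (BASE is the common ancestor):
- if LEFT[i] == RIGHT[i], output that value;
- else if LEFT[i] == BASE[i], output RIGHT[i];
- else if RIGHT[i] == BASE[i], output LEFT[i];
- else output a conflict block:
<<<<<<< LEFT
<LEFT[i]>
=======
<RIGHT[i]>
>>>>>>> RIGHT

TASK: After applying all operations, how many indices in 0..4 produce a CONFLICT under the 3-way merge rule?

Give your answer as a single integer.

Answer: 0

Derivation:
Final LEFT:  [alpha, alpha, bravo, charlie, echo]
Final RIGHT: [foxtrot, golf, bravo, charlie, golf]
i=0: L=alpha, R=foxtrot=BASE -> take LEFT -> alpha
i=1: L=alpha, R=golf=BASE -> take LEFT -> alpha
i=2: L=bravo R=bravo -> agree -> bravo
i=3: L=charlie R=charlie -> agree -> charlie
i=4: L=echo, R=golf=BASE -> take LEFT -> echo
Conflict count: 0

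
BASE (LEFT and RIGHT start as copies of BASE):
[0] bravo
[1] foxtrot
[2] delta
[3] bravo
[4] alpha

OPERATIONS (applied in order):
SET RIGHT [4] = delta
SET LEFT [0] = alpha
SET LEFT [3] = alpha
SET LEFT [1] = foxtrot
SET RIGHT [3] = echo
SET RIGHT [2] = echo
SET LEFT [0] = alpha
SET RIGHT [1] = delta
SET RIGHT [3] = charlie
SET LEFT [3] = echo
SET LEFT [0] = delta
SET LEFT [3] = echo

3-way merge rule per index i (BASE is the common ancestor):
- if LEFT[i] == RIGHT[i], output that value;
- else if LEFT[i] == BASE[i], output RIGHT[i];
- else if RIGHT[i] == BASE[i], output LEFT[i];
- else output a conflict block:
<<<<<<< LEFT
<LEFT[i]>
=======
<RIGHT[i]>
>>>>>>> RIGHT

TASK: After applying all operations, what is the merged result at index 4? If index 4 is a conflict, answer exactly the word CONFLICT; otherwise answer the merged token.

Answer: delta

Derivation:
Final LEFT:  [delta, foxtrot, delta, echo, alpha]
Final RIGHT: [bravo, delta, echo, charlie, delta]
i=0: L=delta, R=bravo=BASE -> take LEFT -> delta
i=1: L=foxtrot=BASE, R=delta -> take RIGHT -> delta
i=2: L=delta=BASE, R=echo -> take RIGHT -> echo
i=3: BASE=bravo L=echo R=charlie all differ -> CONFLICT
i=4: L=alpha=BASE, R=delta -> take RIGHT -> delta
Index 4 -> delta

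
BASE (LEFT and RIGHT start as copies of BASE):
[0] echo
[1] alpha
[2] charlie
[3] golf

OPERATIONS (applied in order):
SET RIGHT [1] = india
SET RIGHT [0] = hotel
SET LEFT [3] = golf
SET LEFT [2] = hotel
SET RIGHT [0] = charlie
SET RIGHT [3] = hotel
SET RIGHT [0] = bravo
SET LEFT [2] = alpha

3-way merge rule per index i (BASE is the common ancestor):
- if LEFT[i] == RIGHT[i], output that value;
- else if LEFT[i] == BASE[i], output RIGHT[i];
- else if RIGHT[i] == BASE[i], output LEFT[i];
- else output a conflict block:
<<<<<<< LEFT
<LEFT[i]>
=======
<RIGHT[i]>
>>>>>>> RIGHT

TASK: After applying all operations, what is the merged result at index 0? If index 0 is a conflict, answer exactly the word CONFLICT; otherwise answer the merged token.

Answer: bravo

Derivation:
Final LEFT:  [echo, alpha, alpha, golf]
Final RIGHT: [bravo, india, charlie, hotel]
i=0: L=echo=BASE, R=bravo -> take RIGHT -> bravo
i=1: L=alpha=BASE, R=india -> take RIGHT -> india
i=2: L=alpha, R=charlie=BASE -> take LEFT -> alpha
i=3: L=golf=BASE, R=hotel -> take RIGHT -> hotel
Index 0 -> bravo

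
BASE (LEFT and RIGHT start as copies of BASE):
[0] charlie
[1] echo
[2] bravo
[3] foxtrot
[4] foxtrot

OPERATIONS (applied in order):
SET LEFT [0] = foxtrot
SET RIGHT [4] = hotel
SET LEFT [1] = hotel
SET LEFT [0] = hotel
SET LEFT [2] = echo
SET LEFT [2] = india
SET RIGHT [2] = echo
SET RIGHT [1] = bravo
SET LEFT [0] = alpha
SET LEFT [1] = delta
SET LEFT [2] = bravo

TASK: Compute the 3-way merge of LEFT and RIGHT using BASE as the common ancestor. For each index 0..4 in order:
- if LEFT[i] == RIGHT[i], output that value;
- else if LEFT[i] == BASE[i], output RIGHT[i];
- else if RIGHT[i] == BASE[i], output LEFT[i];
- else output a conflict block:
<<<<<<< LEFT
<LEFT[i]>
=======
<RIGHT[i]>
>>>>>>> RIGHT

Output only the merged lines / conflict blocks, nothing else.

Final LEFT:  [alpha, delta, bravo, foxtrot, foxtrot]
Final RIGHT: [charlie, bravo, echo, foxtrot, hotel]
i=0: L=alpha, R=charlie=BASE -> take LEFT -> alpha
i=1: BASE=echo L=delta R=bravo all differ -> CONFLICT
i=2: L=bravo=BASE, R=echo -> take RIGHT -> echo
i=3: L=foxtrot R=foxtrot -> agree -> foxtrot
i=4: L=foxtrot=BASE, R=hotel -> take RIGHT -> hotel

Answer: alpha
<<<<<<< LEFT
delta
=======
bravo
>>>>>>> RIGHT
echo
foxtrot
hotel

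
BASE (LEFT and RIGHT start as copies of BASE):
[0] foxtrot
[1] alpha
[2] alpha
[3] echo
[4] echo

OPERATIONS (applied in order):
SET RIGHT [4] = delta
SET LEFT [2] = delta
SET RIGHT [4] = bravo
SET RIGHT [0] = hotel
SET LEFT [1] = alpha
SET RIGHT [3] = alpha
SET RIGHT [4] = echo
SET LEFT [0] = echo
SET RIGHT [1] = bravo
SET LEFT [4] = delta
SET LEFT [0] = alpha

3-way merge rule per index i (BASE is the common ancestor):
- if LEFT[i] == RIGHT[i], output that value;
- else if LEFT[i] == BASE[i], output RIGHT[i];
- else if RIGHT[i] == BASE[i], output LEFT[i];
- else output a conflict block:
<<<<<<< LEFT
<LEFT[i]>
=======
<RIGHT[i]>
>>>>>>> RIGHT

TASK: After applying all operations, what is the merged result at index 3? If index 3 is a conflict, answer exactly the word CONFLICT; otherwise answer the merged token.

Final LEFT:  [alpha, alpha, delta, echo, delta]
Final RIGHT: [hotel, bravo, alpha, alpha, echo]
i=0: BASE=foxtrot L=alpha R=hotel all differ -> CONFLICT
i=1: L=alpha=BASE, R=bravo -> take RIGHT -> bravo
i=2: L=delta, R=alpha=BASE -> take LEFT -> delta
i=3: L=echo=BASE, R=alpha -> take RIGHT -> alpha
i=4: L=delta, R=echo=BASE -> take LEFT -> delta
Index 3 -> alpha

Answer: alpha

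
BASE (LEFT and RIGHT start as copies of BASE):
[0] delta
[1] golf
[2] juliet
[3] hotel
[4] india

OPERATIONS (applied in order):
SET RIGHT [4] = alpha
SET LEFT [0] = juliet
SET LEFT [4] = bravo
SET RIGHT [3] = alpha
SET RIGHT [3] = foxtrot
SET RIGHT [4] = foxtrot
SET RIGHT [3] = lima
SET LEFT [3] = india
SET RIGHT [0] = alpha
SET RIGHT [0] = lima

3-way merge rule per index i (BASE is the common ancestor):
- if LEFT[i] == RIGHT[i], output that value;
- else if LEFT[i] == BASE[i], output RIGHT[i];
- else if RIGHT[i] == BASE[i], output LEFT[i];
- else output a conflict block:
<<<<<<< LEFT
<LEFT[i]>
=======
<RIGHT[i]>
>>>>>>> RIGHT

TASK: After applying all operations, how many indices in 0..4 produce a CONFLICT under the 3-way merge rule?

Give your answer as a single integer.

Answer: 3

Derivation:
Final LEFT:  [juliet, golf, juliet, india, bravo]
Final RIGHT: [lima, golf, juliet, lima, foxtrot]
i=0: BASE=delta L=juliet R=lima all differ -> CONFLICT
i=1: L=golf R=golf -> agree -> golf
i=2: L=juliet R=juliet -> agree -> juliet
i=3: BASE=hotel L=india R=lima all differ -> CONFLICT
i=4: BASE=india L=bravo R=foxtrot all differ -> CONFLICT
Conflict count: 3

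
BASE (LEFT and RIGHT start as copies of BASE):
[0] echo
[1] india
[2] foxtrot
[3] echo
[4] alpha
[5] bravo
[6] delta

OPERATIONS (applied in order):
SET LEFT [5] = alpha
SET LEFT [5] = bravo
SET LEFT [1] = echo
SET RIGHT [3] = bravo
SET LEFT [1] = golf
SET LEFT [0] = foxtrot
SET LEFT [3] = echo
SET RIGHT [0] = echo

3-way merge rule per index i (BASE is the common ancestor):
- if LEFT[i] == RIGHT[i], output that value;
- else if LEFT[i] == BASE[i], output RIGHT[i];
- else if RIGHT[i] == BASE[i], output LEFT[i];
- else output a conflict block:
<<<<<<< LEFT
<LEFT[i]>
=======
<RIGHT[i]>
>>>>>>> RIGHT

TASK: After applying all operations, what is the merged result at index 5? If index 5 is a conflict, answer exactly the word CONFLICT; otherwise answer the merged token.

Final LEFT:  [foxtrot, golf, foxtrot, echo, alpha, bravo, delta]
Final RIGHT: [echo, india, foxtrot, bravo, alpha, bravo, delta]
i=0: L=foxtrot, R=echo=BASE -> take LEFT -> foxtrot
i=1: L=golf, R=india=BASE -> take LEFT -> golf
i=2: L=foxtrot R=foxtrot -> agree -> foxtrot
i=3: L=echo=BASE, R=bravo -> take RIGHT -> bravo
i=4: L=alpha R=alpha -> agree -> alpha
i=5: L=bravo R=bravo -> agree -> bravo
i=6: L=delta R=delta -> agree -> delta
Index 5 -> bravo

Answer: bravo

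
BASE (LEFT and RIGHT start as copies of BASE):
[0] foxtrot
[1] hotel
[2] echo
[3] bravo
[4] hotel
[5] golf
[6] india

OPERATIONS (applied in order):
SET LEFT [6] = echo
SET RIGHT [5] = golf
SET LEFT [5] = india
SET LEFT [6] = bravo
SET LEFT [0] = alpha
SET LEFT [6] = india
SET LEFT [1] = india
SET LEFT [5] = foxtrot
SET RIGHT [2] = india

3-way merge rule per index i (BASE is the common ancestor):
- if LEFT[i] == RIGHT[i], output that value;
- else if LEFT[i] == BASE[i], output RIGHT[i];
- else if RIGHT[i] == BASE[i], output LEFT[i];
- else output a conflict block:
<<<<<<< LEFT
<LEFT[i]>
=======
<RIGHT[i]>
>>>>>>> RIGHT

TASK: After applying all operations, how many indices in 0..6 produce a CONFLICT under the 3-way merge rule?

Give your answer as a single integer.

Answer: 0

Derivation:
Final LEFT:  [alpha, india, echo, bravo, hotel, foxtrot, india]
Final RIGHT: [foxtrot, hotel, india, bravo, hotel, golf, india]
i=0: L=alpha, R=foxtrot=BASE -> take LEFT -> alpha
i=1: L=india, R=hotel=BASE -> take LEFT -> india
i=2: L=echo=BASE, R=india -> take RIGHT -> india
i=3: L=bravo R=bravo -> agree -> bravo
i=4: L=hotel R=hotel -> agree -> hotel
i=5: L=foxtrot, R=golf=BASE -> take LEFT -> foxtrot
i=6: L=india R=india -> agree -> india
Conflict count: 0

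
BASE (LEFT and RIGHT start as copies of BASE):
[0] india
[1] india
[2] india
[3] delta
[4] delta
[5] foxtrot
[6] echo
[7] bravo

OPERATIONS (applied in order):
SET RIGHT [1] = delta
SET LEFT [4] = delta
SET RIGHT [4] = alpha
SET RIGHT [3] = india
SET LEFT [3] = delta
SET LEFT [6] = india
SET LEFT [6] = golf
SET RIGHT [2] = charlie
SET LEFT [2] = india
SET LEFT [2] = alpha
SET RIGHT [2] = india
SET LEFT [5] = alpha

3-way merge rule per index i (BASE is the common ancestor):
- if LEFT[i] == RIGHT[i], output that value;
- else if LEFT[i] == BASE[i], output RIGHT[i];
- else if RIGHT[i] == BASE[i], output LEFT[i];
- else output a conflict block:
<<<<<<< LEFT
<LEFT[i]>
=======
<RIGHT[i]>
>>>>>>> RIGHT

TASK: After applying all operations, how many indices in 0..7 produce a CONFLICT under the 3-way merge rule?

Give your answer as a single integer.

Answer: 0

Derivation:
Final LEFT:  [india, india, alpha, delta, delta, alpha, golf, bravo]
Final RIGHT: [india, delta, india, india, alpha, foxtrot, echo, bravo]
i=0: L=india R=india -> agree -> india
i=1: L=india=BASE, R=delta -> take RIGHT -> delta
i=2: L=alpha, R=india=BASE -> take LEFT -> alpha
i=3: L=delta=BASE, R=india -> take RIGHT -> india
i=4: L=delta=BASE, R=alpha -> take RIGHT -> alpha
i=5: L=alpha, R=foxtrot=BASE -> take LEFT -> alpha
i=6: L=golf, R=echo=BASE -> take LEFT -> golf
i=7: L=bravo R=bravo -> agree -> bravo
Conflict count: 0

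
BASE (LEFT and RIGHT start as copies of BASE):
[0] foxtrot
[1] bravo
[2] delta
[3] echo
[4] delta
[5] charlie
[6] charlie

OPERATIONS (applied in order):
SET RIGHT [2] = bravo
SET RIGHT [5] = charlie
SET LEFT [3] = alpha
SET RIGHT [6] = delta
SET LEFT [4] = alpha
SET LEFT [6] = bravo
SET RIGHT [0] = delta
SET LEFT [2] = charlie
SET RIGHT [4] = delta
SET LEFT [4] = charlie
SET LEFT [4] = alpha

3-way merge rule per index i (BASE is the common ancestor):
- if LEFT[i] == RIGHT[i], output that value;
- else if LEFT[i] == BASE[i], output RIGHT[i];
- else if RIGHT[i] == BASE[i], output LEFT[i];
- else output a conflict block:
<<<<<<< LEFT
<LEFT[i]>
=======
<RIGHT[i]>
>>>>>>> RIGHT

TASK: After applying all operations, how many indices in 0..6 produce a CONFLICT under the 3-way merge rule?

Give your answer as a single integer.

Answer: 2

Derivation:
Final LEFT:  [foxtrot, bravo, charlie, alpha, alpha, charlie, bravo]
Final RIGHT: [delta, bravo, bravo, echo, delta, charlie, delta]
i=0: L=foxtrot=BASE, R=delta -> take RIGHT -> delta
i=1: L=bravo R=bravo -> agree -> bravo
i=2: BASE=delta L=charlie R=bravo all differ -> CONFLICT
i=3: L=alpha, R=echo=BASE -> take LEFT -> alpha
i=4: L=alpha, R=delta=BASE -> take LEFT -> alpha
i=5: L=charlie R=charlie -> agree -> charlie
i=6: BASE=charlie L=bravo R=delta all differ -> CONFLICT
Conflict count: 2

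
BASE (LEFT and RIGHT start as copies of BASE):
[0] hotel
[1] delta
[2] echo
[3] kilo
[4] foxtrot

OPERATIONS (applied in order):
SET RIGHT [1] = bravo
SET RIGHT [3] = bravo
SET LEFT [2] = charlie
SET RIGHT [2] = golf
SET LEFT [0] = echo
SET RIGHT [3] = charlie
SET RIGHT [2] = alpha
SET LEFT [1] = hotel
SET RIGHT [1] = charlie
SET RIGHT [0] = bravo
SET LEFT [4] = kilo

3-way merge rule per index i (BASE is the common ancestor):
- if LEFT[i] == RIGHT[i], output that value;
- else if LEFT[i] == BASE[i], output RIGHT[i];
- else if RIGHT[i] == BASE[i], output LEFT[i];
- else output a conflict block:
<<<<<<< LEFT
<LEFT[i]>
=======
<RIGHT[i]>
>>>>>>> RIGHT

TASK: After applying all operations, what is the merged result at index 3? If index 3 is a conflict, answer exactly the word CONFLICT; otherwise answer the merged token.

Final LEFT:  [echo, hotel, charlie, kilo, kilo]
Final RIGHT: [bravo, charlie, alpha, charlie, foxtrot]
i=0: BASE=hotel L=echo R=bravo all differ -> CONFLICT
i=1: BASE=delta L=hotel R=charlie all differ -> CONFLICT
i=2: BASE=echo L=charlie R=alpha all differ -> CONFLICT
i=3: L=kilo=BASE, R=charlie -> take RIGHT -> charlie
i=4: L=kilo, R=foxtrot=BASE -> take LEFT -> kilo
Index 3 -> charlie

Answer: charlie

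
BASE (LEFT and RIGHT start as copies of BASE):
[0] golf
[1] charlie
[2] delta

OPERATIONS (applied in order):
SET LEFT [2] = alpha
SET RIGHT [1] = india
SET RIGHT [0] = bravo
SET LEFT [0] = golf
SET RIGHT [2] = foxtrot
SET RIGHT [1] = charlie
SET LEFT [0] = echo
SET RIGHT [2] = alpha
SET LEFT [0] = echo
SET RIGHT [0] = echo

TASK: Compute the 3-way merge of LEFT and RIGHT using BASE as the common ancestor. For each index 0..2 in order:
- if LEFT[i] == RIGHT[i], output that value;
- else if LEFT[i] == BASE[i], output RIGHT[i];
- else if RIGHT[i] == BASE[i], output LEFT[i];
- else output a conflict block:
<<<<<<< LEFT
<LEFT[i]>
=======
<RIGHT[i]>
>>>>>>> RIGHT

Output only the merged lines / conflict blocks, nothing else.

Final LEFT:  [echo, charlie, alpha]
Final RIGHT: [echo, charlie, alpha]
i=0: L=echo R=echo -> agree -> echo
i=1: L=charlie R=charlie -> agree -> charlie
i=2: L=alpha R=alpha -> agree -> alpha

Answer: echo
charlie
alpha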